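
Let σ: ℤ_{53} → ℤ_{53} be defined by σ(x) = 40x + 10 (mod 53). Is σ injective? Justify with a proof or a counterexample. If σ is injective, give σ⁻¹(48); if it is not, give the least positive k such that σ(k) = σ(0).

46

Suppose σ(x_1) = σ(x_2) in ℤ_{53}. Then 40x_1 + 10 ≡ 40x_2 + 10 (mod 53), hence 40(x_1 − x_2) ≡ 0 (mod 53).
Since gcd(40, 53) = 1, 40 is invertible modulo 53, therefore x_1 − x_2 ≡ 0 (mod 53), i.e. x_1 = x_2.
Therefore σ is injective.
We now compute 40⁻¹ mod 53 explicitly. Euclid's algorithm: 53 = 1·40 + 13, 40 = 3·13 + 1; back-substituting gives 1 = 4·40 − 3·53, so 40⁻¹ ≡ 4 (mod 53).
Since σ is injective, we compute σ⁻¹(48): solve 40x + 10 ≡ 48 (mod 53), i.e. 40x ≡ 38 (mod 53).
Multiplying by 40⁻¹ = 4 gives x ≡ 4·38 = 152 = 2·53 + 46 ≡ 46 (mod 53).
Check: σ(46) = 40·46 + 10 = 1850 = 34·53 + 48 ≡ 48 (mod 53).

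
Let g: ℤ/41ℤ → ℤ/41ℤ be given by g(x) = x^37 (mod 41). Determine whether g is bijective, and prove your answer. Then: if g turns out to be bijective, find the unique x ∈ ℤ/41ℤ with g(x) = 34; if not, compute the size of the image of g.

Since 41 is prime, the nonzero elements of ℤ/41ℤ form a cyclic group of order 40.
As gcd(37, 40) = 1, raising to the 37th power is a bijection on this group: if s^37 ≡ t^37 then (st^{−1})^37 = 1, and the only element of order dividing gcd(37, 40) = 1 is 1, so s = t.
With g(0) = 0 this makes g injective on all of ℤ/41ℤ, hence bijective (finite equal-size domain and codomain). In particular g is bijective.
Since g is bijective, we find the preimage of 34. The inverse of x ↦ x^37 on (ℤ/41ℤ)^× is x ↦ x^13, because 37·13 = 481 = 12·40 + 1 ≡ 1 (mod 40) and x^{40} = 1 for x ≠ 0 (Fermat). So g⁻¹(34) = 34^13 mod 41.
Repeated squaring mod 41: 34^1 ≡ 34, 34^2 ≡ 34² = 1156 ≡ 8, 34^4 ≡ 8² = 64 ≡ 23, 34^8 ≡ 23² = 529 ≡ 37. Since 13 = 8 + 4 + 1, 34^13 ≡ 37·23·34: 37·23 = 851 ≡ 31, then 31·34 = 1054 ≡ 29. So 34^13 ≡ 29 (mod 41).
Hence g⁻¹(34) = 29.

29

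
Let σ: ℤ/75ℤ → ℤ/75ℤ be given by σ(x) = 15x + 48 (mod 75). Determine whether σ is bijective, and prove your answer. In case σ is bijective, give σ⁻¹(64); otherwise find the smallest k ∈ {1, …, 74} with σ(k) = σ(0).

5

Recall that σ is injective if σ(s) = σ(t) implies s = t.
We have gcd(15, 75) = 15 > 1. Taking s = 0 and t = 5: σ(0) = 48 and σ(5) = 15·5 + 48 = 123 ≡ 48 (mod 75).
So σ(0) = σ(5) while 0 ≠ 5, therefore σ is not injective, hence not bijective.
Since σ is not bijective, we find the least positive k with σ(k) = σ(0): this means 15k ≡ 0 (mod 75), i.e. 75 ∣ 15k. Since gcd(15, 75) = 15, dividing through by 15 this holds exactly when 5 ∣ k.
The smallest positive such k is 5.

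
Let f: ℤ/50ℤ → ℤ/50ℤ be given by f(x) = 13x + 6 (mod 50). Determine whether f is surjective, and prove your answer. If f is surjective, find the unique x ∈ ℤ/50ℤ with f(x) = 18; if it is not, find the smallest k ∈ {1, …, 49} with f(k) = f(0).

Since gcd(13, 50) = 1, 13 is invertible modulo 50. Euclid's algorithm: 50 = 3·13 + 11, 13 = 1·11 + 2, 11 = 5·2 + 1; back-substituting gives 1 = 27·13 − 7·50, so 13⁻¹ ≡ 27 (mod 50).
Then y ↦ 27(y − 6) is a two-sided inverse to f, so every y ∈ ℤ/50ℤ has a preimage.
So f is surjective.
Since f is surjective, we find f⁻¹(18): we need 13x ≡ 18 − 6 ≡ 12 (mod 50). Using 13⁻¹ = 27: x ≡ 27·12 = 324 = 6·50 + 24, so x = 24.
Check: f(24) = 13·24 + 6 = 318 = 6·50 + 18 ≡ 18 (mod 50).

24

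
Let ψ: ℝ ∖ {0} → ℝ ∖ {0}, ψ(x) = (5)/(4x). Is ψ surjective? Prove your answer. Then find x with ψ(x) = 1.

For any y ≠ 0, solving y(4x) = 5 for x gives a well-defined x ≠ 0. So ψ is surjective.
Solving ψ(x) = 1: cross-multiplying gives 5 = 1(4x), which rearranges to −4x = −5, so x = 5/4.

5/4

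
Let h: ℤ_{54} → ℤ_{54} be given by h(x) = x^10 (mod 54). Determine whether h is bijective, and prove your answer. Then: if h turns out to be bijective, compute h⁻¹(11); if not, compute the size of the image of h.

h(0) = 0^10 = 0.
h(6): Repeated squaring mod 54: 6^1 ≡ 6, 6^2 ≡ 6² = 36, 6^4 ≡ 36² = 1296 ≡ 0, 6^8 ≡ 0² = 0. Since 10 = 8 + 2, 6^10 ≡ 0·36: 0·36 = 0. So 6^10 ≡ 0 (mod 54).
So h(0) = h(6) = 0 while 0 ≠ 6, thus h is not injective, hence not bijective.
Since h is not bijective, we determine |image(h)|. Computing x^10 mod 54 for each x (by repeated squaring, reducing mod 54 at every step), the values h(0), h(1), …, h(53) are: 0, 1, 52, 27, 4, 49, 0, 7, 46, 27, 10, 43, 0, 13, 40, 27, 16, 37, 0, 19, 34, 27, 22, 31, 0, 25, 28, 27, 28, 25, 0, 31, 22, 27, 34, 19, 0, 37, 16, 27, 40, 13, 0, 43, 10, 27, 46, 7, 0, 49, 4, 27, 52, 1.
The distinct values are {0, 1, 4, 7, 10, 13, 16, 19, 22, 25, 27, 28, 31, 34, 37, 40, 43, 46, 49, 52}; there are 20 of them.

20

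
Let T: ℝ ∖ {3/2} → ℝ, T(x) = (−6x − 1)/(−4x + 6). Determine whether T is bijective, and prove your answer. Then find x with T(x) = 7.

If T(x) = 3/2, cross-multiplying gives −4(−6x − 1) = −6(−4x + 6), which simplifies to 4 = −36 — false.  So 3/2 has no preimage and T is not surjective.
Therefore T is not bijective.
Solving T(x) = 7: cross-multiplying gives −6x − 1 = 7(−4x + 6), which rearranges to 22x = 43, so x = 43/22.

43/22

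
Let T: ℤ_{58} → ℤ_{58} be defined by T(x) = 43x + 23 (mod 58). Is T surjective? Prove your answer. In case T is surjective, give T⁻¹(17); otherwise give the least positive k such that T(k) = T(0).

12

By definition, T is surjective if every y in the codomain equals T(x) for some x in the domain.
Since gcd(43, 58) = 1, 43 is invertible modulo 58. Euclid's algorithm: 58 = 1·43 + 15, 43 = 2·15 + 13, 15 = 1·13 + 2, 13 = 6·2 + 1; back-substituting gives 1 = 27·43 − 20·58, so 43⁻¹ ≡ 27 (mod 58).
Then y ↦ 27(y − 23) is a two-sided inverse to T, so every y ∈ ℤ_{58} has a preimage.
Hence T is surjective.
Since T is surjective, we find T⁻¹(17): we need 43x ≡ 17 − 23 ≡ 52 (mod 58). Using 43⁻¹ = 27: x ≡ 27·52 = 1404 = 24·58 + 12, so x = 12.
Check: T(12) = 43·12 + 23 = 539 = 9·58 + 17 ≡ 17 (mod 58).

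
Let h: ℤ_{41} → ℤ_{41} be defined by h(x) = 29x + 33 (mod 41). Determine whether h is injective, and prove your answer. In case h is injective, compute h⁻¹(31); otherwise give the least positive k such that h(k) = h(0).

7

If h(x_1) = h(x_2), then 29x_1 ≡ 29x_2 (mod 41). Because gcd(29, 41) = 1, we may cancel 29 to get x_1 ≡ x_2 (mod 41).
Thus h is injective.
We now compute 29⁻¹ mod 41 explicitly. Euclid's algorithm: 41 = 1·29 + 12, 29 = 2·12 + 5, 12 = 2·5 + 2, 5 = 2·2 + 1; back-substituting gives 1 = 17·29 − 12·41, so 29⁻¹ ≡ 17 (mod 41).
Since h is injective, we compute h⁻¹(31): solve 29x + 33 ≡ 31 (mod 41), i.e. 29x ≡ 39 (mod 41).
Multiplying by 29⁻¹ = 17 gives x ≡ 17·39 = 663 = 16·41 + 7 ≡ 7 (mod 41).
Check: h(7) = 29·7 + 33 = 236 = 5·41 + 31 ≡ 31 (mod 41).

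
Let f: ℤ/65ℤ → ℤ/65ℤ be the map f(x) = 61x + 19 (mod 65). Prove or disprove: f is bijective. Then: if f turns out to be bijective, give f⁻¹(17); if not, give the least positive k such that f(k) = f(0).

If f(s) = f(t), then 61s ≡ 61t (mod 65). Because gcd(61, 65) = 1, we may cancel 61 to get s ≡ t (mod 65).
We now compute 61⁻¹ mod 65 explicitly. Euclid's algorithm: 65 = 1·61 + 4, 61 = 15·4 + 1; back-substituting gives 1 = 16·61 − 15·65, so 61⁻¹ ≡ 16 (mod 65).
Then y ↦ 16(y − 19) is a two-sided inverse to f, so every y ∈ ℤ/65ℤ has a preimage.
Therefore f is bijective.
Since f is bijective, we compute f⁻¹(17): solve 61x + 19 ≡ 17 (mod 65), i.e. 61x ≡ 63 (mod 65).
Multiplying by 61⁻¹ = 16 gives x ≡ 16·63 = 1008 = 15·65 + 33 ≡ 33 (mod 65).
Check: f(33) = 61·33 + 19 = 2032 = 31·65 + 17 ≡ 17 (mod 65).

33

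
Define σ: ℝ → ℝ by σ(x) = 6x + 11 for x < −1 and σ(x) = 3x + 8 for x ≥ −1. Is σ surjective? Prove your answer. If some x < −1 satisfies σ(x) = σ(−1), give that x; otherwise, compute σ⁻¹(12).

Both pieces are strictly increasing (slopes 6 and 3), so each is injective on its own interval.
The left piece maps (−∞, −1) onto (−∞, 5); the right piece maps [−1, ∞) onto [5, ∞).
These images together cover ℝ, so σ is surjective.
Because the two images are disjoint, no x < −1 has σ(x) = σ(−1), so we compute σ⁻¹(12): 12 lies in [5, ∞), so solve 3x + 8 = 12: x = (12 − 8)/3 = 4/3.

4/3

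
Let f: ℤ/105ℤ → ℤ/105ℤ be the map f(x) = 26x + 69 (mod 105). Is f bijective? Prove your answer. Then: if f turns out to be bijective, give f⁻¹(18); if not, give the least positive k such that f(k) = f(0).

By definition, injectivity means: for all s, t in the domain, f(s) = f(t) implies s = t.
Suppose f(s) = f(t) in ℤ/105ℤ. Then 26s + 69 ≡ 26t + 69 (mod 105), therefore 26(s − t) ≡ 0 (mod 105).
Since gcd(26, 105) = 1, 26 is invertible modulo 105, thus s − t ≡ 0 (mod 105), i.e. s = t.
We now compute 26⁻¹ mod 105 explicitly. Euclid's algorithm: 105 = 4·26 + 1; back-substituting gives 1 = 101·26 − 25·105, so 26⁻¹ ≡ 101 (mod 105).
For any y ∈ ℤ/105ℤ, x = 101(y − 69) mod 105 satisfies f(x) = 26·101(y − 69) + 69 ≡ y (since 26·101 ≡ 1 mod 105). So every y has a preimage.
Hence f is bijective.
Since f is bijective, we compute f⁻¹(18): solve 26x + 69 ≡ 18 (mod 105), i.e. 26x ≡ 54 (mod 105).
Multiplying by 26⁻¹ = 101 gives x ≡ 101·54 = 5454 = 51·105 + 99 ≡ 99 (mod 105).
Check: f(99) = 26·99 + 69 = 2643 = 25·105 + 18 ≡ 18 (mod 105).

99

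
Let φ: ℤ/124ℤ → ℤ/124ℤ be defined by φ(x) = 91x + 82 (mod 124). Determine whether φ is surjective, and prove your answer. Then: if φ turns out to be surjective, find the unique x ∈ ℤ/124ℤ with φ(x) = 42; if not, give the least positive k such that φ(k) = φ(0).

Since gcd(91, 124) = 1, 91 is invertible modulo 124. Euclid's algorithm: 124 = 1·91 + 33, 91 = 2·33 + 25, 33 = 1·25 + 8, 25 = 3·8 + 1; back-substituting gives 1 = 15·91 − 11·124, so 91⁻¹ ≡ 15 (mod 124).
For any y ∈ ℤ/124ℤ, x = 15(y − 82) mod 124 satisfies φ(x) = 91·15(y − 82) + 82 ≡ y (since 91·15 ≡ 1 mod 124). So every y has a preimage.
Thus φ is surjective.
Since φ is surjective, we compute φ⁻¹(42): solve 91x + 82 ≡ 42 (mod 124), i.e. 91x ≡ 84 (mod 124).
Multiplying by 91⁻¹ = 15 gives x ≡ 15·84 = 1260 = 10·124 + 20 ≡ 20 (mod 124).
Check: φ(20) = 91·20 + 82 = 1902 = 15·124 + 42 ≡ 42 (mod 124).

20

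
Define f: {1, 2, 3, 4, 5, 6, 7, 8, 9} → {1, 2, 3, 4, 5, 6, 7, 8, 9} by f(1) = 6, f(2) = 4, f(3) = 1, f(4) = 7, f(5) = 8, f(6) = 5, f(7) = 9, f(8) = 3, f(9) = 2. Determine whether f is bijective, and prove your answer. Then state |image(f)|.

9

The values 6, 4, 1, 7, 8, 5, 9, 3, 2 are a permutation of {1, 2, 3, 4, 5, 6, 7, 8, 9}: each element appears exactly once.
So f is injective and surjective, hence bijective.
The image of f is {1, 2, 3, 4, 5, 6, 7, 8, 9}, which has 9 elements.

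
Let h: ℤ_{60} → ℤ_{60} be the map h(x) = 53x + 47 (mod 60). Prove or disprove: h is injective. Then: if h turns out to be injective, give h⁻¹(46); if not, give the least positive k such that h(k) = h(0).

43

Suppose h(s) = h(t) in ℤ_{60}. Then 53s + 47 ≡ 53t + 47 (mod 60), so 53(s − t) ≡ 0 (mod 60).
Since gcd(53, 60) = 1, 53 is invertible modulo 60, so s − t ≡ 0 (mod 60), i.e. s = t.
Therefore h is injective.
We now compute 53⁻¹ mod 60 explicitly. Euclid's algorithm: 60 = 1·53 + 7, 53 = 7·7 + 4, 7 = 1·4 + 3, 4 = 1·3 + 1; back-substituting gives 1 = 17·53 − 15·60, so 53⁻¹ ≡ 17 (mod 60).
Since h is injective, we compute h⁻¹(46): solve 53x + 47 ≡ 46 (mod 60), i.e. 53x ≡ 59 (mod 60).
Multiplying by 53⁻¹ = 17 gives x ≡ 17·59 = 1003 = 16·60 + 43 ≡ 43 (mod 60).
Check: h(43) = 53·43 + 47 = 2326 = 38·60 + 46 ≡ 46 (mod 60).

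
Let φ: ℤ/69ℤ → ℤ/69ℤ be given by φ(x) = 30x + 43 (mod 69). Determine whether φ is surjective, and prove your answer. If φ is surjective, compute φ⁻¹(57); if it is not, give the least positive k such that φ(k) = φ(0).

23

Recall that φ is surjective if every y in the codomain equals φ(x) for some x in the domain.
Since gcd(30, 69) = 3, we have 30x ≡ 0 (mod 3) for all x, so φ(x) ≡ 1 (mod 3).
But 0 ≢ 1 (mod 3), so 0 ∈ ℤ/69ℤ has no preimage. Hence φ is not surjective.
Since φ is not surjective, we find the least positive k with φ(k) = φ(0): this means 30k ≡ 0 (mod 69), i.e. 69 ∣ 30k. Since gcd(30, 69) = 3, dividing through by 3 this holds exactly when 23 ∣ 10k, and as gcd(10, 23) = 1, exactly when 23 ∣ k.
The smallest positive such k is 23.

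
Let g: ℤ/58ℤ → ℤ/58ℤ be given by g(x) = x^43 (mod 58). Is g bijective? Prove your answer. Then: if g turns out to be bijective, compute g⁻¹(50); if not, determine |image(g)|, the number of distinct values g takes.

8

Computing x^43 mod 58 for each x (by repeated squaring, reducing mod 58 at every step), the values g(0), g(1), …, g(57) are: 0, 1, 56, 55, 4, 5, 6, 7, 50, 9, 48, 47, 46, 13, 44, 43, 16, 41, 40, 39, 20, 37, 22, 23, 24, 25, 32, 31, 28, 29, 30, 27, 26, 33, 34, 35, 36, 21, 38, 19, 18, 17, 42, 15, 14, 45, 12, 11, 10, 49, 8, 51, 52, 53, 54, 3, 2, 57.
Every element of ℤ/58ℤ appears exactly once in this list, so g is a bijection, and in particular bijective.
Since g is bijective, we read off the preimage of 50 from the same table: g(8) = 50, so g⁻¹(50) = 8.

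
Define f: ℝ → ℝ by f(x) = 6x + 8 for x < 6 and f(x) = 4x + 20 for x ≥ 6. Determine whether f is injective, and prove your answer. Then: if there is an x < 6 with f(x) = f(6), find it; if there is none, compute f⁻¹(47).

Both pieces are strictly increasing (slopes 6 and 4), so each is injective on its own interval.
The left piece maps (−∞, 6) onto (−∞, 44); the right piece maps [6, ∞) onto [44, ∞).
These images are disjoint, so no value is attained by both pieces. Hence f is injective.
Because the two images are disjoint, no x < 6 has f(x) = f(6), so we compute f⁻¹(47): 47 lies in [44, ∞), so solve 4x + 20 = 47: x = (47 − 20)/4 = 27/4.

27/4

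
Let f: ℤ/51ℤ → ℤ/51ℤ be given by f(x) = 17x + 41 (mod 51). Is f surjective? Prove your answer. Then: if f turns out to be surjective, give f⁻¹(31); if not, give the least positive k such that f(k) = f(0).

3

Since gcd(17, 51) = 17, we have 17x ≡ 0 (mod 17) for all x, so f(x) ≡ 7 (mod 17).
But 0 ≢ 7 (mod 17), so 0 ∈ ℤ/51ℤ has no preimage. Thus f is not surjective.
Since f is not surjective, we find the least positive k with f(k) = f(0): this means 17k ≡ 0 (mod 51), i.e. 51 ∣ 17k. Since gcd(17, 51) = 17, dividing through by 17 this holds exactly when 3 ∣ k.
The smallest positive such k is 3.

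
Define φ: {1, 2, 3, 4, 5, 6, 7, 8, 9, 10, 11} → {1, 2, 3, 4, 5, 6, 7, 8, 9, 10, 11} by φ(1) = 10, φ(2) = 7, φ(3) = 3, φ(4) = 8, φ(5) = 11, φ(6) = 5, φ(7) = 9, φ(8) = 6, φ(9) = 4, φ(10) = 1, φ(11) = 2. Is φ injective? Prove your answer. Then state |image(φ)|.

11

The values φ(1), …, φ(11) are 10, 7, 3, 8, 11, 5, 9, 6, 4, 1, 2 — all distinct.
So φ(s) = φ(t) only when s = t, and φ is injective.
The image of φ is {1, 2, 3, 4, 5, 6, 7, 8, 9, 10, 11}, which has 11 elements.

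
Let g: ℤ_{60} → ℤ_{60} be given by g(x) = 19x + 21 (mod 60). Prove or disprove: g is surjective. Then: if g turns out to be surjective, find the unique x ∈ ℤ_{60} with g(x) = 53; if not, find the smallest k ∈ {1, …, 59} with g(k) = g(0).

Since gcd(19, 60) = 1, 19 is invertible modulo 60. Euclid's algorithm: 60 = 3·19 + 3, 19 = 6·3 + 1; back-substituting gives 1 = 19·19 − 6·60, so 19⁻¹ ≡ 19 (mod 60).
For any y ∈ ℤ_{60}, x = 19(y − 21) mod 60 satisfies g(x) = 19·19(y − 21) + 21 ≡ y (since 19·19 ≡ 1 mod 60). So every y has a preimage.
Hence g is surjective.
Since g is surjective, we compute g⁻¹(53): solve 19x + 21 ≡ 53 (mod 60), i.e. 19x ≡ 32 (mod 60).
Multiplying by 19⁻¹ = 19 gives x ≡ 19·32 = 608 = 10·60 + 8 ≡ 8 (mod 60).
Check: g(8) = 19·8 + 21 = 173 = 2·60 + 53 ≡ 53 (mod 60).

8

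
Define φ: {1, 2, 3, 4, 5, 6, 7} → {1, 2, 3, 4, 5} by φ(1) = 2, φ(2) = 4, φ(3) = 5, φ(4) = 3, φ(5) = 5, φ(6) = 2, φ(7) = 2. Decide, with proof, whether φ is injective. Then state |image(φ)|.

φ(3) = 5 = φ(5) with 3 ≠ 5, so φ is not injective.
The image of φ is {2, 3, 4, 5}, which has 4 elements.

4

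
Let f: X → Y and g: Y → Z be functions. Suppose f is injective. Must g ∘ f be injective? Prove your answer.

No. Take X = Y = Z = {0, 1}, f = identity (injective), and g(x) = 0 for every x.
Then (g ∘ f)(0) = 0 = (g ∘ f)(1) with 0 ≠ 1, so g ∘ f is not injective.

not injective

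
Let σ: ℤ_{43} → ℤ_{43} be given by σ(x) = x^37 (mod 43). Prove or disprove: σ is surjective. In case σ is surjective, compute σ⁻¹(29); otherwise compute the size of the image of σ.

26

Since 43 is prime, the nonzero elements of ℤ_{43} form a cyclic group of order 42.
As gcd(37, 42) = 1, raising to the 37th power is a bijection on this group: if s^37 ≡ t^37 then (st^{−1})^37 = 1, and the only element of order dividing gcd(37, 42) = 1 is 1, so s = t.
With σ(0) = 0 this makes σ injective on all of ℤ_{43}, hence bijective (finite equal-size domain and codomain). In particular σ is surjective.
Since σ is surjective, we find the preimage of 29. The inverse of x ↦ x^37 on (ℤ_{43})^× is x ↦ x^25, because 37·25 = 925 = 22·42 + 1 ≡ 1 (mod 42) and x^{42} = 1 for x ≠ 0 (Fermat). So σ⁻¹(29) = 29^25 mod 43.
Repeated squaring mod 43: 29^1 ≡ 29, 29^2 ≡ 29² = 841 ≡ 24, 29^4 ≡ 24² = 576 ≡ 17, 29^8 ≡ 17² = 289 ≡ 31, 29^16 ≡ 31² = 961 ≡ 15. Since 25 = 16 + 8 + 1, 29^25 ≡ 15·31·29: 15·31 = 465 ≡ 35, then 35·29 = 1015 ≡ 26. So 29^25 ≡ 26 (mod 43).
Hence σ⁻¹(29) = 26.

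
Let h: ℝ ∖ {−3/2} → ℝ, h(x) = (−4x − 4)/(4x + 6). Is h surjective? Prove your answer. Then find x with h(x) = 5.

-17/12

If h(x) = −1, cross-multiplying gives 4(−4x − 4) = −4(4x + 6), which simplifies to −16 = −24 — false.  So −1 has no preimage and h is not surjective.
Solving h(x) = 5: cross-multiplying gives −4x − 4 = 5(4x + 6), which rearranges to −24x = 34, so x = −17/12.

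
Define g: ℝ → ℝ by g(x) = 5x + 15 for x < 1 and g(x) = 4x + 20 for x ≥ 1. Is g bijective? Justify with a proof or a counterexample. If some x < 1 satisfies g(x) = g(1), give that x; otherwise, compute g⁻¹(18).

Both pieces are strictly increasing (slopes 5 and 4), so each is injective on its own interval.
The left piece maps (−∞, 1) onto (−∞, 20); the right piece maps [1, ∞) onto [24, ∞).
The images leave a gap (20 has no preimage), so g is not surjective, hence not bijective.
Because the two images are disjoint, no x < 1 has g(x) = g(1), so we compute g⁻¹(18): 18 lies in (−∞, 20), so solve 5x + 15 = 18: x = (18 − 15)/5 = 3/5.

3/5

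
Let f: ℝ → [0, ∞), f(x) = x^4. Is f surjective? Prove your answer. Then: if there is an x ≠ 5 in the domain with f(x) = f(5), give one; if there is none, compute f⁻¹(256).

-5

For any y ∈ [0, ∞), x = y^{1/4} ∈ ℝ satisfies x^4 = y, so f is surjective.
For the follow-up, such an x exists: taking x = −5 ∈ ℝ gives f(−5) = 625 = f(5) with −5 ≠ 5.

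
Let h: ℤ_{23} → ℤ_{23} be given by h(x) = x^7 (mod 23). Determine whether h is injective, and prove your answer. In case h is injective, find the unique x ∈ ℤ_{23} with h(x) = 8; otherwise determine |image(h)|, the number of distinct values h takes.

Since 23 is prime, the nonzero elements of ℤ_{23} form a cyclic group of order 22.
As gcd(7, 22) = 1, raising to the 7th power is a bijection on this group: if x_1^7 ≡ x_2^7 then (x_1x_2^{−1})^7 = 1, and the only element of order dividing gcd(7, 22) = 1 is 1, so x_1 = x_2.
With h(0) = 0 this makes h injective on all of ℤ_{23}, hence bijective (finite equal-size domain and codomain). In particular h is injective.
Since h is injective, we find the preimage of 8. The inverse of x ↦ x^7 on (ℤ_{23})^× is x ↦ x^19, because 7·19 = 133 = 6·22 + 1 ≡ 1 (mod 22) and x^{22} = 1 for x ≠ 0 (Fermat). So h⁻¹(8) = 8^19 mod 23.
Repeated squaring mod 23: 8^1 ≡ 8, 8^2 ≡ 8² = 64 ≡ 18, 8^4 ≡ 18² = 324 ≡ 2, 8^8 ≡ 2² = 4, 8^16 ≡ 4² = 16. Since 19 = 16 + 2 + 1, 8^19 ≡ 16·18·8: 16·18 = 288 ≡ 12, then 12·8 = 96 ≡ 4. So 8^19 ≡ 4 (mod 23).
Hence h⁻¹(8) = 4.

4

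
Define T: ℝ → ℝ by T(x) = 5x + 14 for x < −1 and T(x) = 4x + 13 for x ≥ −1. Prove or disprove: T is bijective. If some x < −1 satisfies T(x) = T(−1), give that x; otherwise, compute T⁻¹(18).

5/4

Both pieces are strictly increasing (slopes 5 and 4), so each is injective on its own interval.
The left piece maps (−∞, −1) onto (−∞, 9); the right piece maps [−1, ∞) onto [9, ∞).
Since 9 = 9, the images partition ℝ: T is injective and surjective, hence bijective.
Because the two images are disjoint, no x < −1 has T(x) = T(−1), so we compute T⁻¹(18): 18 lies in [9, ∞), so solve 4x + 13 = 18: x = (18 − 13)/4 = 5/4.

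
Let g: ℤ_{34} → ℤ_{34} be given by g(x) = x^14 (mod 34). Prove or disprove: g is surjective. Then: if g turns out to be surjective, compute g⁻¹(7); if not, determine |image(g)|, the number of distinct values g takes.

18

g(16): Repeated squaring mod 34: 16^1 ≡ 16, 16^2 ≡ 16² = 256 ≡ 18, 16^4 ≡ 18² = 324 ≡ 18, 16^8 ≡ 18² = 324 ≡ 18. Since 14 = 8 + 4 + 2, 16^14 ≡ 18·18·18: 18·18 = 324 ≡ 18, then 18·18 = 324 ≡ 18. So 16^14 ≡ 18 (mod 34).
g(18): Repeated squaring mod 34: 18^1 ≡ 18, 18^2 ≡ 18² = 324 ≡ 18, 18^4 ≡ 18² = 324 ≡ 18, 18^8 ≡ 18² = 324 ≡ 18. Since 14 = 8 + 4 + 2, 18^14 ≡ 18·18·18: 18·18 = 324 ≡ 18, then 18·18 = 324 ≡ 18. So 18^14 ≡ 18 (mod 34).
So g(16) = g(18) = 18 while 16 ≠ 18, therefore g is not injective.
A non-injective map from the 34-element set ℤ_{34} to itself takes at most 33 distinct values, so it cannot be surjective. Thus g is not surjective.
Since g is not surjective, we determine |image(g)|. Computing x^14 mod 34 for each x (by repeated squaring, reducing mod 34 at every step), the values g(0), g(1), …, g(33) are: 0, 1, 30, 19, 16, 15, 26, 25, 4, 21, 8, 9, 32, 33, 2, 13, 18, 17, 18, 13, 2, 33, 32, 9, 8, 21, 4, 25, 26, 15, 16, 19, 30, 1.
The distinct values are {0, 1, 2, 4, 8, 9, 13, 15, 16, 17, 18, 19, 21, 25, 26, 30, 32, 33}; there are 18 of them.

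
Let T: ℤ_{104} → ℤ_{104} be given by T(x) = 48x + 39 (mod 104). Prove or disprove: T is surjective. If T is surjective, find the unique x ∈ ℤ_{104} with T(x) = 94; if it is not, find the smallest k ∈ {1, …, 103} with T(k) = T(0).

13

Recall: T is surjective if every y in the codomain equals T(x) for some x in the domain.
Since gcd(48, 104) = 8, we have 48x ≡ 0 (mod 8) for all x, so T(x) ≡ 7 (mod 8).
But 0 ≢ 7 (mod 8), so 0 ∈ ℤ_{104} has no preimage. So T is not surjective.
Since T is not surjective, we find the least positive k with T(k) = T(0): this means 48k ≡ 0 (mod 104), i.e. 104 ∣ 48k. Since gcd(48, 104) = 8, dividing through by 8 this holds exactly when 13 ∣ 6k, and as gcd(6, 13) = 1, exactly when 13 ∣ k.
The smallest positive such k is 13.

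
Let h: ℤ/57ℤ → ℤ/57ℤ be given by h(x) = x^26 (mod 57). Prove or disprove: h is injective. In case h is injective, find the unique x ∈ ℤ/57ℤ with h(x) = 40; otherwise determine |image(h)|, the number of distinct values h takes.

20

h(8): Repeated squaring mod 57: 8^1 ≡ 8, 8^2 ≡ 8² = 64 ≡ 7, 8^4 ≡ 7² = 49, 8^8 ≡ 49² = 2401 ≡ 7, 8^16 ≡ 7² = 49. Since 26 = 16 + 8 + 2, 8^26 ≡ 49·7·7: 49·7 = 343 ≡ 1, then 1·7 = 7. So 8^26 ≡ 7 (mod 57).
h(11): Repeated squaring mod 57: 11^1 ≡ 11, 11^2 ≡ 11² = 121 ≡ 7, 11^4 ≡ 7² = 49, 11^8 ≡ 49² = 2401 ≡ 7, 11^16 ≡ 7² = 49. Since 26 = 16 + 8 + 2, 11^26 ≡ 49·7·7: 49·7 = 343 ≡ 1, then 1·7 = 7. So 11^26 ≡ 7 (mod 57).
So h(8) = h(11) = 7 while 8 ≠ 11, hence h is not injective.
Since h is not injective, we determine |image(h)|. Computing x^26 mod 57 for each x (by repeated squaring, reducing mod 57 at every step), the values h(0), h(1), …, h(56) are: 0, 1, 28, 6, 43, 4, 54, 49, 7, 36, 55, 7, 30, 16, 4, 24, 25, 28, 39, 19, 1, 9, 25, 43, 42, 16, 49, 45, 55, 55, 45, 49, 16, 42, 43, 25, 9, 1, 19, 39, 28, 25, 24, 4, 16, 30, 7, 55, 36, 7, 49, 54, 4, 43, 6, 28, 1.
The distinct values are {0, 1, 4, 6, 7, 9, 16, 19, 24, 25, 28, 30, 36, 39, 42, 43, 45, 49, 54, 55}; there are 20 of them.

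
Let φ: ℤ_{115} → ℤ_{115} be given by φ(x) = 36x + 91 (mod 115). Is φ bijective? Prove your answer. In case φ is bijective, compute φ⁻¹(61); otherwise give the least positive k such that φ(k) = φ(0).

95

Recall that φ is injective if φ(a) = φ(b) implies a = b.
If φ(a) = φ(b), then 36a ≡ 36b (mod 115). Because gcd(36, 115) = 1, we may cancel 36 to get a ≡ b (mod 115).
We now compute 36⁻¹ mod 115 explicitly. Euclid's algorithm: 115 = 3·36 + 7, 36 = 5·7 + 1; back-substituting gives 1 = 16·36 − 5·115, so 36⁻¹ ≡ 16 (mod 115).
Then y ↦ 16(y − 91) is a two-sided inverse to φ, so every y ∈ ℤ_{115} has a preimage.
Hence φ is bijective.
Since φ is bijective, we compute φ⁻¹(61): solve 36x + 91 ≡ 61 (mod 115), i.e. 36x ≡ 85 (mod 115).
Multiplying by 36⁻¹ = 16 gives x ≡ 16·85 = 1360 = 11·115 + 95 ≡ 95 (mod 115).
Check: φ(95) = 36·95 + 91 = 3511 = 30·115 + 61 ≡ 61 (mod 115).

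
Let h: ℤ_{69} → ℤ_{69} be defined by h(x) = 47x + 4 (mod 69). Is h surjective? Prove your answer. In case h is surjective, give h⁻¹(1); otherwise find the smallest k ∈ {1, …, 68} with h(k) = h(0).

66

Since gcd(47, 69) = 1, 47 is invertible modulo 69. Euclid's algorithm: 69 = 1·47 + 22, 47 = 2·22 + 3, 22 = 7·3 + 1; back-substituting gives 1 = 47·47 − 32·69, so 47⁻¹ ≡ 47 (mod 69).
For any y ∈ ℤ_{69}, x = 47(y − 4) mod 69 satisfies h(x) = 47·47(y − 4) + 4 ≡ y (since 47·47 ≡ 1 mod 69). So every y has a preimage.
So h is surjective.
Since h is surjective, we compute h⁻¹(1): solve 47x + 4 ≡ 1 (mod 69), i.e. 47x ≡ 66 (mod 69).
Multiplying by 47⁻¹ = 47 gives x ≡ 47·66 = 3102 = 44·69 + 66 ≡ 66 (mod 69).
Check: h(66) = 47·66 + 4 = 3106 = 45·69 + 1 ≡ 1 (mod 69).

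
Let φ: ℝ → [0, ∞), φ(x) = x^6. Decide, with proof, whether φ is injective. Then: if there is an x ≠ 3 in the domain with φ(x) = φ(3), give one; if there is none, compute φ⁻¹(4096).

φ(3) = 729 = (−3)^6 = φ(−3) (since 6 is even), with 3 ≠ −3. So φ is not injective.
For the follow-up, such an x exists: taking x = −3 ∈ ℝ gives φ(−3) = 729 = φ(3) with −3 ≠ 3.

-3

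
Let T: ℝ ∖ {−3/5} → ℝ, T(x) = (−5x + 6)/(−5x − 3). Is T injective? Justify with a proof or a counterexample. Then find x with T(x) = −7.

-3/8

Suppose T(s) = T(t). Cross-multiplying: (−5s + 6)(−5t − 3) = (−5t + 6)(−5s − 3).
Expanding both sides and cancelling the symmetric terms leaves 45·(s − t) = 0. Since 45 ≠ 0, s = t. Hence T is injective.
Solving T(x) = −7: cross-multiplying gives −5x + 6 = −7(−5x − 3), which rearranges to −40x = 15, so x = −3/8.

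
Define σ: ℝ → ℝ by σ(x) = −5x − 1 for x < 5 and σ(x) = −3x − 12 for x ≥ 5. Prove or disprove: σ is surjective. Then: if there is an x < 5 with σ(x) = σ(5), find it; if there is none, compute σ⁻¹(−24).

23/5

Both pieces are strictly decreasing (slopes −5 and −3), so each is injective on its own interval.
The left piece maps (−∞, 5) onto (−26, ∞); the right piece maps [5, ∞) onto (−∞, −27].
The union (−26, ∞) ∪ (−∞, −27] omits the interval between −26 and −27; in particular −26 has no preimage. So σ is not surjective.
Because the two images are disjoint, no x < 5 has σ(x) = σ(5), so we compute σ⁻¹(−24): −24 lies in (−26, ∞), so solve −5x − 1 = −24: x = (−24 + 1)/(−5) = 23/5.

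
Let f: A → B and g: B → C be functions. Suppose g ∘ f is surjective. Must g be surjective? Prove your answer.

surjective

Let c ∈ C. Since g ∘ f is surjective, some a ∈ A has g(f(a)) = c. Then b = f(a) ∈ B satisfies g(b) = c. So g is surjective.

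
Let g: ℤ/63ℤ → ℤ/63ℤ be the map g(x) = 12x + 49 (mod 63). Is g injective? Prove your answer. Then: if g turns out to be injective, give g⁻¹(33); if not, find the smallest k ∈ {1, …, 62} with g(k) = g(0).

By definition, g is injective if g(x_1) = g(x_2) implies x_1 = x_2.
We have gcd(12, 63) = 3 > 1. Taking x_1 = 0 and x_2 = 21: g(0) = 49 and g(21) = 12·21 + 49 = 301 ≡ 49 (mod 63).
So g(0) = g(21) while 0 ≠ 21, thus g is not injective.
Since g is not injective, we find the least positive k with g(k) = g(0): this means 12k ≡ 0 (mod 63), i.e. 63 ∣ 12k. Since gcd(12, 63) = 3, dividing through by 3 this holds exactly when 21 ∣ 4k, and as gcd(4, 21) = 1, exactly when 21 ∣ k.
The smallest positive such k is 21.

21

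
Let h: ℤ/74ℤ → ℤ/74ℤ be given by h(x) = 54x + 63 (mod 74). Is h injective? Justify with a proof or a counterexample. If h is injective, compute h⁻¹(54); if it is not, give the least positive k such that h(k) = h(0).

We have gcd(54, 74) = 2 > 1. Taking x_1 = 0 and x_2 = 37: h(0) = 63 and h(37) = 54·37 + 63 = 2061 ≡ 63 (mod 74).
So h(0) = h(37) while 0 ≠ 37, therefore h is not injective.
Since h is not injective, we find the least positive k with h(k) = h(0): this means 54k ≡ 0 (mod 74), i.e. 74 ∣ 54k. Since gcd(54, 74) = 2, dividing through by 2 this holds exactly when 37 ∣ 27k, and as gcd(27, 37) = 1, exactly when 37 ∣ k.
The smallest positive such k is 37.

37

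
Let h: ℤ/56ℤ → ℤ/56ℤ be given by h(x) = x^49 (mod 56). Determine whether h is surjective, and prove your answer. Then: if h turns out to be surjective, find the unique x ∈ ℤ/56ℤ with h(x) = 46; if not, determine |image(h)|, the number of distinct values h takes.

35

h(0) = 0^49 = 0.
h(14): Repeated squaring mod 56: 14^1 ≡ 14, 14^2 ≡ 14² = 196 ≡ 28, 14^4 ≡ 28² = 784 ≡ 0, 14^8 ≡ 0² = 0, 14^16 ≡ 0² = 0, 14^32 ≡ 0² = 0. Since 49 = 32 + 16 + 1, 14^49 ≡ 0·0·14: 0·0 = 0, then 0·14 = 0. So 14^49 ≡ 0 (mod 56).
So h(0) = h(14) = 0 while 0 ≠ 14, so h is not injective.
A non-injective map from the 56-element set ℤ/56ℤ to itself takes at most 55 distinct values, so it cannot be surjective. Hence h is not surjective.
Since h is not surjective, we determine |image(h)|. Computing x^49 mod 56 for each x (by repeated squaring, reducing mod 56 at every step), the values h(0), h(1), …, h(55) are: 0, 1, 16, 3, 32, 5, 48, 7, 8, 9, 24, 11, 40, 13, 0, 15, 16, 17, 32, 19, 48, 21, 8, 23, 24, 25, 40, 27, 0, 29, 16, 31, 32, 33, 48, 35, 8, 37, 24, 39, 40, 41, 0, 43, 16, 45, 32, 47, 48, 49, 8, 51, 24, 53, 40, 55.
The distinct values are {0, 1, 3, 5, 7, 8, 9, 11, 13, 15, 16, 17, 19, 21, 23, 24, 25, 27, 29, 31, 32, 33, 35, 37, 39, 40, 41, 43, 45, 47, 48, 49, 51, 53, 55}; there are 35 of them.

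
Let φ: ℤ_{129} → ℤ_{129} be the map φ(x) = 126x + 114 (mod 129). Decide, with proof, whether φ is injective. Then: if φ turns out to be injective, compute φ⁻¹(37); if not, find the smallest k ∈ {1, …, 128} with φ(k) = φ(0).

43

We have gcd(126, 129) = 3 > 1. Taking a = 0 and b = 43: φ(0) = 114 and φ(43) = 126·43 + 114 = 5532 ≡ 114 (mod 129).
So φ(0) = φ(43) while 0 ≠ 43, so φ is not injective.
Since φ is not injective, we find the least positive k with φ(k) = φ(0): this means 126k ≡ 0 (mod 129), i.e. 129 ∣ 126k. Since gcd(126, 129) = 3, dividing through by 3 this holds exactly when 43 ∣ 42k, and as gcd(42, 43) = 1, exactly when 43 ∣ k.
The smallest positive such k is 43.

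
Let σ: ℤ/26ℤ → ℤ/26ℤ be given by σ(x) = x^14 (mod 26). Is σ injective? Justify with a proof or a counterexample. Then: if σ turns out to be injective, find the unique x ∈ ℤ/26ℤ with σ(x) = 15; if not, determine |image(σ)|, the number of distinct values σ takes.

σ(12): Repeated squaring mod 26: 12^1 ≡ 12, 12^2 ≡ 12² = 144 ≡ 14, 12^4 ≡ 14² = 196 ≡ 14, 12^8 ≡ 14² = 196 ≡ 14. Since 14 = 8 + 4 + 2, 12^14 ≡ 14·14·14: 14·14 = 196 ≡ 14, then 14·14 = 196 ≡ 14. So 12^14 ≡ 14 (mod 26).
σ(14): Repeated squaring mod 26: 14^1 ≡ 14, 14^2 ≡ 14² = 196 ≡ 14, 14^4 ≡ 14² = 196 ≡ 14, 14^8 ≡ 14² = 196 ≡ 14. Since 14 = 8 + 4 + 2, 14^14 ≡ 14·14·14: 14·14 = 196 ≡ 14, then 14·14 = 196 ≡ 14. So 14^14 ≡ 14 (mod 26).
So σ(12) = σ(14) = 14 while 12 ≠ 14, therefore σ is not injective.
Since σ is not injective, we determine |image(σ)|. Computing x^14 mod 26 for each x (by repeated squaring, reducing mod 26 at every step), the values σ(0), σ(1), …, σ(25) are: 0, 1, 4, 9, 16, 25, 10, 23, 12, 3, 22, 17, 14, 13, 14, 17, 22, 3, 12, 23, 10, 25, 16, 9, 4, 1.
The distinct values are {0, 1, 3, 4, 9, 10, 12, 13, 14, 16, 17, 22, 23, 25}; there are 14 of them.

14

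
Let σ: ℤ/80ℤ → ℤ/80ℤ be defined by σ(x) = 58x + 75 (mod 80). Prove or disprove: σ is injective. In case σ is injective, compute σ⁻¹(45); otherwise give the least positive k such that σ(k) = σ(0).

We have gcd(58, 80) = 2 > 1. Taking a = 0 and b = 40: σ(0) = 75 and σ(40) = 58·40 + 75 = 2395 ≡ 75 (mod 80).
So σ(0) = σ(40) while 0 ≠ 40, therefore σ is not injective.
Since σ is not injective, we find the least positive k with σ(k) = σ(0): this means 58k ≡ 0 (mod 80), i.e. 80 ∣ 58k. Since gcd(58, 80) = 2, dividing through by 2 this holds exactly when 40 ∣ 29k, and as gcd(29, 40) = 1, exactly when 40 ∣ k.
The smallest positive such k is 40.

40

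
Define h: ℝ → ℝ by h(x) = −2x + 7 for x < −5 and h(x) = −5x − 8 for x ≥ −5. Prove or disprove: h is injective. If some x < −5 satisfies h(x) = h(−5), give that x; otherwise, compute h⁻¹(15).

-23/5

Both pieces are strictly decreasing (slopes −2 and −5), so each is injective on its own interval.
The left piece maps (−∞, −5) onto (17, ∞); the right piece maps [−5, ∞) onto (−∞, 17].
These images are disjoint, so no value is attained by both pieces. Thus h is injective.
Because the two images are disjoint, no x < −5 has h(x) = h(−5), so we compute h⁻¹(15): 15 lies in (−∞, 17], so solve −5x − 8 = 15: x = (15 + 8)/(−5) = −23/5.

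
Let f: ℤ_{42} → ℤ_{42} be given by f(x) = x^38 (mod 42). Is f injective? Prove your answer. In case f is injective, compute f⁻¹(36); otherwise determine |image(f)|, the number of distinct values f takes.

16

f(4): Repeated squaring mod 42: 4^1 ≡ 4, 4^2 ≡ 4² = 16, 4^4 ≡ 16² = 256 ≡ 4, 4^8 ≡ 4² = 16, 4^16 ≡ 16² = 256 ≡ 4, 4^32 ≡ 4² = 16. Since 38 = 32 + 4 + 2, 4^38 ≡ 16·4·16: 16·4 = 64 ≡ 22, then 22·16 = 352 ≡ 16. So 4^38 ≡ 16 (mod 42).
f(10): Repeated squaring mod 42: 10^1 ≡ 10, 10^2 ≡ 10² = 100 ≡ 16, 10^4 ≡ 16² = 256 ≡ 4, 10^8 ≡ 4² = 16, 10^16 ≡ 16² = 256 ≡ 4, 10^32 ≡ 4² = 16. Since 38 = 32 + 4 + 2, 10^38 ≡ 16·4·16: 16·4 = 64 ≡ 22, then 22·16 = 352 ≡ 16. So 10^38 ≡ 16 (mod 42).
So f(4) = f(10) = 16 while 4 ≠ 10, hence f is not injective.
Since f is not injective, we determine |image(f)|. Computing x^38 mod 42 for each x (by repeated squaring, reducing mod 42 at every step), the values f(0), f(1), …, f(41) are: 0, 1, 4, 9, 16, 25, 36, 7, 22, 39, 16, 37, 18, 1, 28, 15, 4, 37, 30, 25, 22, 21, 22, 25, 30, 37, 4, 15, 28, 1, 18, 37, 16, 39, 22, 7, 36, 25, 16, 9, 4, 1.
The distinct values are {0, 1, 4, 7, 9, 15, 16, 18, 21, 22, 25, 28, 30, 36, 37, 39}; there are 16 of them.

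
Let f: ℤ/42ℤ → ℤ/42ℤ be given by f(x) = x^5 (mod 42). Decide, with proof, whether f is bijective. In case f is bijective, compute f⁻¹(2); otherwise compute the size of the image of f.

32

Computing x^5 mod 42 for each x (by repeated squaring, reducing mod 42 at every step), the values f(0), f(1), …, f(41) are: 0, 1, 32, 33, 16, 17, 6, 7, 8, 39, 40, 23, 24, 13, 14, 15, 4, 5, 30, 31, 20, 21, 22, 11, 12, 37, 38, 27, 28, 29, 18, 19, 2, 3, 34, 35, 36, 25, 26, 9, 10, 41.
Every element of ℤ/42ℤ appears exactly once in this list, so f is a bijection, and in particular bijective.
Since f is bijective, we read off the preimage of 2 from the same table: f(32) = 2, so f⁻¹(2) = 32.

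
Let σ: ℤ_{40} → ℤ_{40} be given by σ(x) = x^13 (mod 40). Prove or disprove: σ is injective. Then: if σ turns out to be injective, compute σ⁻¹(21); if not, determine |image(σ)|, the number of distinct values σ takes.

σ(0) = 0^13 = 0.
σ(10): Repeated squaring mod 40: 10^1 ≡ 10, 10^2 ≡ 10² = 100 ≡ 20, 10^4 ≡ 20² = 400 ≡ 0, 10^8 ≡ 0² = 0. Since 13 = 8 + 4 + 1, 10^13 ≡ 0·0·10: 0·0 = 0, then 0·10 = 0. So 10^13 ≡ 0 (mod 40).
So σ(0) = σ(10) = 0 while 0 ≠ 10, therefore σ is not injective.
Since σ is not injective, we determine |image(σ)|. Computing x^13 mod 40 for each x (by repeated squaring, reducing mod 40 at every step), the values σ(0), σ(1), …, σ(39) are: 0, 1, 32, 3, 24, 5, 16, 7, 8, 9, 0, 11, 32, 13, 24, 15, 16, 17, 8, 19, 0, 21, 32, 23, 24, 25, 16, 27, 8, 29, 0, 31, 32, 33, 24, 35, 16, 37, 8, 39.
The distinct values are {0, 1, 3, 5, 7, 8, 9, 11, 13, 15, 16, 17, 19, 21, 23, 24, 25, 27, 29, 31, 32, 33, 35, 37, 39}; there are 25 of them.

25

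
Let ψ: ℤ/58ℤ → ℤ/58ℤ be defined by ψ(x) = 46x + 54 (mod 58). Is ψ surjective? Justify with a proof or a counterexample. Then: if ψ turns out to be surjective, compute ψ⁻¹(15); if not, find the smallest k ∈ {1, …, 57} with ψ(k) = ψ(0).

29

Since gcd(46, 58) = 2, we have 46x ≡ 0 (mod 2) for all x, so ψ(x) ≡ 0 (mod 2).
But 1 ≢ 0 (mod 2), so 1 ∈ ℤ/58ℤ has no preimage. Thus ψ is not surjective.
Since ψ is not surjective, we find the least positive k with ψ(k) = ψ(0): this means 46k ≡ 0 (mod 58), i.e. 58 ∣ 46k. Since gcd(46, 58) = 2, dividing through by 2 this holds exactly when 29 ∣ 23k, and as gcd(23, 29) = 1, exactly when 29 ∣ k.
The smallest positive such k is 29.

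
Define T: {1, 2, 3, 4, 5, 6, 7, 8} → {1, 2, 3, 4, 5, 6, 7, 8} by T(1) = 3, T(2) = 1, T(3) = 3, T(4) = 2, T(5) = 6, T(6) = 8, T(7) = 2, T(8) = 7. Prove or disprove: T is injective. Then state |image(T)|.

T(1) = 3 = T(3) with 1 ≠ 3, so T is not injective.
The image of T is {1, 2, 3, 6, 7, 8}, which has 6 elements.

6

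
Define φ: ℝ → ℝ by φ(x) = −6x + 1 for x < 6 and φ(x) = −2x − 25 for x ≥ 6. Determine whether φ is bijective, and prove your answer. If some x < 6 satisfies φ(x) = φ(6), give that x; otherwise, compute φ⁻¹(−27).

Both pieces are strictly decreasing (slopes −6 and −2), so each is injective on its own interval.
The left piece maps (−∞, 6) onto (−35, ∞); the right piece maps [6, ∞) onto (−∞, −37].
The images leave a gap (−35 has no preimage), so φ is not surjective, hence not bijective.
Because the two images are disjoint, no x < 6 has φ(x) = φ(6), so we compute φ⁻¹(−27): −27 lies in (−35, ∞), so solve −6x + 1 = −27: x = (−27 − 1)/(−6) = 14/3.

14/3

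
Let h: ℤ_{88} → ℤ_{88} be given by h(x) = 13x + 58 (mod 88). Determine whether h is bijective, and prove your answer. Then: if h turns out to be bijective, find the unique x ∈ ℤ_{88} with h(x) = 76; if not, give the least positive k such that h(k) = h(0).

Recall that h is injective if h(s) = h(t) implies s = t.
Suppose h(s) = h(t) in ℤ_{88}. Then 13s + 58 ≡ 13t + 58 (mod 88), so 13(s − t) ≡ 0 (mod 88).
Since gcd(13, 88) = 1, 13 is invertible modulo 88, thus s − t ≡ 0 (mod 88), i.e. s = t.
We now compute 13⁻¹ mod 88 explicitly. Euclid's algorithm: 88 = 6·13 + 10, 13 = 1·10 + 3, 10 = 3·3 + 1; back-substituting gives 1 = 61·13 − 9·88, so 13⁻¹ ≡ 61 (mod 88).
Then y ↦ 61(y − 58) is a two-sided inverse to h, so every y ∈ ℤ_{88} has a preimage.
Therefore h is bijective.
Since h is bijective, we find h⁻¹(76): we need 13x ≡ 76 − 58 ≡ 18 (mod 88). Using 13⁻¹ = 61: x ≡ 61·18 = 1098 = 12·88 + 42, so x = 42.
Check: h(42) = 13·42 + 58 = 604 = 6·88 + 76 ≡ 76 (mod 88).

42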